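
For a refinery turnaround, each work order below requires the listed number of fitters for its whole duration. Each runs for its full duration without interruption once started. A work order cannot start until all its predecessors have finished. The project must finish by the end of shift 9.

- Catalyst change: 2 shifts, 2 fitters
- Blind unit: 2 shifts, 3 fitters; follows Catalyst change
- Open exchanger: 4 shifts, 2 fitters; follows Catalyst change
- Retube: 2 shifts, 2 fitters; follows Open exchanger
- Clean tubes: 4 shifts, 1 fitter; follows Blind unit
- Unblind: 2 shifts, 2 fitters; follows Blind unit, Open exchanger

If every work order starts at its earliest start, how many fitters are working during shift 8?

5

At early start, shift 8 has: Retube, Clean tubes, Unblind.
Demand: 2 + 1 + 2 = 5.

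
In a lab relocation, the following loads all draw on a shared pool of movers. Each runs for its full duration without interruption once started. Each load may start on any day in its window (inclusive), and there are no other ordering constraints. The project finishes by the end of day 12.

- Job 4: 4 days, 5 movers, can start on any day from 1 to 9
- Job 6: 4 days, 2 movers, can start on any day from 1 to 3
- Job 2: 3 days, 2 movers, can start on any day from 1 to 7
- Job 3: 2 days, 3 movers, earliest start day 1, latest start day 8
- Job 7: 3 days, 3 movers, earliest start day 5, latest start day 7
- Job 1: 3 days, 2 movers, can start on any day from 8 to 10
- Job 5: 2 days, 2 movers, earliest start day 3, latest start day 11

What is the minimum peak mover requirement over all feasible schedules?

Early-start (Job 4@1, Job 6@1, Job 2@1, Job 3@1, Job 7@5, Job 1@8, Job 5@3) gives peak 12: d1:12  d2:12  d3:11  d4:9  d5:3  d6:3  d7:3  d8:2  d9:2  d10:2  d11:0  d12:0.
Shift Job 2→5, Job 3→5, Job 7→7, Job 5→5.
Schedule Job 4@1, Job 6@1, Job 2@5, Job 3@5, Job 7@7, Job 1@8, Job 5@5: d1:7  d2:7  d3:7  d4:7  d5:7  d6:7  d7:5  d8:5  d9:5  d10:2  d11:0  d12:0 — peak 7.

7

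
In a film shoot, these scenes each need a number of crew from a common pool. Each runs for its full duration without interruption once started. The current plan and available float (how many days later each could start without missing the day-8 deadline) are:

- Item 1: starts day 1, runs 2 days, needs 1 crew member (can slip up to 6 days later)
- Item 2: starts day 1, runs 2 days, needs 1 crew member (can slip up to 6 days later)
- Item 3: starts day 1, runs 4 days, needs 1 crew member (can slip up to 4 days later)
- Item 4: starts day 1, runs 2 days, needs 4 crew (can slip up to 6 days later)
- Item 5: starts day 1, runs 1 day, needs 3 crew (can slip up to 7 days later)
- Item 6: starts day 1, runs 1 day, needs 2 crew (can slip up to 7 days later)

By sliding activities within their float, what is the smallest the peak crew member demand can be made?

4

Early-start (Item 1@1, Item 2@1, Item 3@1, Item 4@1, Item 5@1, Item 6@1) gives peak 12: d1:12  d2:7  d3:1  d4:1  d5:0  d6:0  d7:0  d8:0.
Shift Item 4→5, Item 5→3, Item 6→4.
Schedule Item 1@1, Item 2@1, Item 3@1, Item 4@5, Item 5@3, Item 6@4: d1:3  d2:3  d3:4  d4:3  d5:4  d6:4  d7:0  d8:0 — peak 4.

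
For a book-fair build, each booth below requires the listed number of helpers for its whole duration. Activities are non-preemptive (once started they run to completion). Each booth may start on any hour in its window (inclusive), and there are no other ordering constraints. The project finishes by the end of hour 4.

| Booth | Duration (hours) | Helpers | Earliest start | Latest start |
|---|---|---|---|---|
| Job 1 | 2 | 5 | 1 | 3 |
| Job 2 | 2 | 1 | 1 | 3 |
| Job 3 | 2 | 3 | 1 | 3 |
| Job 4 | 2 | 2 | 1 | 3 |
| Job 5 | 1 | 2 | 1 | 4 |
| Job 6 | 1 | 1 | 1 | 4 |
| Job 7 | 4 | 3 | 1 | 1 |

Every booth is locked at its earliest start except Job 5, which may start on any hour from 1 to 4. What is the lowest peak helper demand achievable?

15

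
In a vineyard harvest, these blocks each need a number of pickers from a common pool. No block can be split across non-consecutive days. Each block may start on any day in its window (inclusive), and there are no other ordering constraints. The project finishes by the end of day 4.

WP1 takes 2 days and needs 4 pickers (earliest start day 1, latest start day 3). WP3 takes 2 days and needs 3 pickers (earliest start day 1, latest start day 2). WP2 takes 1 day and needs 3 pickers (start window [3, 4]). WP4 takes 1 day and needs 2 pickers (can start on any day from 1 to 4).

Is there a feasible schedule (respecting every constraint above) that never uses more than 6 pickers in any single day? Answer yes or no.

The minimum achievable peak is 7; 6 < 7, so no feasible schedule stays within the cap.

no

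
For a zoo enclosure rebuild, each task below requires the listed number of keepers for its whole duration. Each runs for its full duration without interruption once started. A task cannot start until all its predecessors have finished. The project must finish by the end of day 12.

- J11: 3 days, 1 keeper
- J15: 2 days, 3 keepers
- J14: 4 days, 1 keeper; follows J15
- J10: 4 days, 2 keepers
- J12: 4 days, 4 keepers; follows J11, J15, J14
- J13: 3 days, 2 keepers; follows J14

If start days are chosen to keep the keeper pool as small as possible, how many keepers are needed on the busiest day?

Schedule J11@1, J15@1, J14@3, J10@1, J12@7, J13@7: d1:6  d2:6  d3:4  d4:3  d5:1  d6:1  d7:6  d8:6  d9:6  d10:4  d11:0  d12:0 — peak 6.

6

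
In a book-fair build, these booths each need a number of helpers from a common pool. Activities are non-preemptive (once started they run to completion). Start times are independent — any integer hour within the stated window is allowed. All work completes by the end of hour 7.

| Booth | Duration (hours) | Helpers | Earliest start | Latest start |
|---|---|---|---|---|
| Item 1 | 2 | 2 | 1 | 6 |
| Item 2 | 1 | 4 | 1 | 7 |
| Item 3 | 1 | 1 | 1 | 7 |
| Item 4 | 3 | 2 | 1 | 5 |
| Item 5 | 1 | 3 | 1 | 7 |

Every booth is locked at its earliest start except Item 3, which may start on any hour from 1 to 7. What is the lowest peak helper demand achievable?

11

Item 3@1: h1:12  h2:4  h3:2  h4:0  h5:0  h6:0  h7:0 → peak 12
Item 3@2: h1:11  h2:5  h3:2  h4:0  h5:0  h6:0  h7:0 → peak 11
Item 3@3: h1:11  h2:4  h3:3  h4:0  h5:0  h6:0  h7:0 → peak 11
Item 3@4: h1:11  h2:4  h3:2  h4:1  h5:0  h6:0  h7:0 → peak 11
Item 3@5: h1:11  h2:4  h3:2  h4:0  h5:1  h6:0  h7:0 → peak 11
Item 3@6: h1:11  h2:4  h3:2  h4:0  h5:0  h6:1  h7:0 → peak 11
Item 3@7: h1:11  h2:4  h3:2  h4:0  h5:0  h6:0  h7:1 → peak 11
Best is Item 3@2, peak 11.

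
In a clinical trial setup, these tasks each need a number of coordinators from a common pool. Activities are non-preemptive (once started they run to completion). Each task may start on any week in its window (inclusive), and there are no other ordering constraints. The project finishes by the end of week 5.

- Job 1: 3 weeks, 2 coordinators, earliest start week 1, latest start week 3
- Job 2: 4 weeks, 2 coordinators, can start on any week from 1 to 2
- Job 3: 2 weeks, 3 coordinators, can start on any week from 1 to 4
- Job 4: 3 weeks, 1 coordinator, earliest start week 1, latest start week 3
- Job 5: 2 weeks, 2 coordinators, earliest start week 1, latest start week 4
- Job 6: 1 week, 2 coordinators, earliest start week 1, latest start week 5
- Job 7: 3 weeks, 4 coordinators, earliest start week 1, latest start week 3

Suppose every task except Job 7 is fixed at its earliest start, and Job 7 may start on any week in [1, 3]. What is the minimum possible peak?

12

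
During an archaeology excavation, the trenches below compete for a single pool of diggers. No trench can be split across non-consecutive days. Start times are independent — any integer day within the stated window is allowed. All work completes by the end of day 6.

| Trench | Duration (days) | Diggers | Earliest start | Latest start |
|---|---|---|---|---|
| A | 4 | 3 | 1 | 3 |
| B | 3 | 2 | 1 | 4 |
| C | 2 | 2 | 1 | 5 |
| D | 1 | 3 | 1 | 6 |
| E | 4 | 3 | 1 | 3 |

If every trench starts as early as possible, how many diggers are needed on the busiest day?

13

Early-start schedule: A@1, B@1, C@1, D@1, E@1.
Load per day: day 1: 13, day 2: 10, day 3: 8, day 4: 6, day 5: 0, day 6: 0.
Peak is 13.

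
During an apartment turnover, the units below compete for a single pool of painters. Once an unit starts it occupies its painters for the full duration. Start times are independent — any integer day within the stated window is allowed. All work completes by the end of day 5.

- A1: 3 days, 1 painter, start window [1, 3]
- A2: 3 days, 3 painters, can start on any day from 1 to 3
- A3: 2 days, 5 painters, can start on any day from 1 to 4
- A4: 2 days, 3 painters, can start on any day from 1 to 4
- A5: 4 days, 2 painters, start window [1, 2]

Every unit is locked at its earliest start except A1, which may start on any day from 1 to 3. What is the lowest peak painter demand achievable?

A1@1: d1:14  d2:14  d3:6  d4:2  d5:0 → peak 14
A1@2: d1:13  d2:14  d3:6  d4:3  d5:0 → peak 14
A1@3: d1:13  d2:13  d3:6  d4:3  d5:1 → peak 13
Best is A1@3, peak 13.

13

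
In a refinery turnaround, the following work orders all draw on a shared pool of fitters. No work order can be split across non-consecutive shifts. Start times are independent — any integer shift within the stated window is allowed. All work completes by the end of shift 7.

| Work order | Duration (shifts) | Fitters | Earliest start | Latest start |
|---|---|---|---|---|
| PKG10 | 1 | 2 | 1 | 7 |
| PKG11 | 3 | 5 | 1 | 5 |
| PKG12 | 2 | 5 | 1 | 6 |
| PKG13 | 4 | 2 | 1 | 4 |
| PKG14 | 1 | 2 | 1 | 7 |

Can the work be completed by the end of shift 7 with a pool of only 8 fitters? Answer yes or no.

yes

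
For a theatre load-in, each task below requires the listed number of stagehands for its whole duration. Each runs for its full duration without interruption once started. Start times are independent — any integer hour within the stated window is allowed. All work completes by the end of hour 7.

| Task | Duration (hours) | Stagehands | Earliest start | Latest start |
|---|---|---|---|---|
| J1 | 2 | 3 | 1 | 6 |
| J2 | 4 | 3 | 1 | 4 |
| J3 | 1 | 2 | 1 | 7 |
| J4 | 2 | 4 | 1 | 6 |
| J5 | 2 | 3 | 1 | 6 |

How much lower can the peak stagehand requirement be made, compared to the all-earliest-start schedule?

Early-start peak: h1:15  h2:13  h3:3  h4:3  h5:0  h6:0  h7:0 ⇒ 15.
Leveled (J1@1, J2@1, J3@3, J4@6, J5@4): h1:6  h2:6  h3:5  h4:6  h5:3  h6:4  h7:4 ⇒ 6.
Reduction 15 − 6 = 9.

9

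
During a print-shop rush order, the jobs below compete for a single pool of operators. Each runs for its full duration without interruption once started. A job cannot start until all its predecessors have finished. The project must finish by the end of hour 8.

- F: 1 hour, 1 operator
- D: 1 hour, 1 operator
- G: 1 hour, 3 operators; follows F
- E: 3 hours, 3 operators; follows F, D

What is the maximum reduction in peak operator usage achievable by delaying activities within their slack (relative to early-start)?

3

Early-start peak: h1:2  h2:6  h3:3  h4:3  h5:0  h6:0  h7:0  h8:0 ⇒ 6.
Leveled (F@1, D@1, G@2, E@3): h1:2  h2:3  h3:3  h4:3  h5:3  h6:0  h7:0  h8:0 ⇒ 3.
Reduction 6 − 3 = 3.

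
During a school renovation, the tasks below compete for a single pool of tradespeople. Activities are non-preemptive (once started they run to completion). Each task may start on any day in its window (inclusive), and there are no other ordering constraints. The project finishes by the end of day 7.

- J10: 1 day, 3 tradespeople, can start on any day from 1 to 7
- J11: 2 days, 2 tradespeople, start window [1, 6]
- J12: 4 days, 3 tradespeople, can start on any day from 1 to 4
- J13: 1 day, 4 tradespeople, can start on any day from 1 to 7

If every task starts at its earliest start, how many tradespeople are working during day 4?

At early start, day 4 has: J12.
Demand: 3 = 3.

3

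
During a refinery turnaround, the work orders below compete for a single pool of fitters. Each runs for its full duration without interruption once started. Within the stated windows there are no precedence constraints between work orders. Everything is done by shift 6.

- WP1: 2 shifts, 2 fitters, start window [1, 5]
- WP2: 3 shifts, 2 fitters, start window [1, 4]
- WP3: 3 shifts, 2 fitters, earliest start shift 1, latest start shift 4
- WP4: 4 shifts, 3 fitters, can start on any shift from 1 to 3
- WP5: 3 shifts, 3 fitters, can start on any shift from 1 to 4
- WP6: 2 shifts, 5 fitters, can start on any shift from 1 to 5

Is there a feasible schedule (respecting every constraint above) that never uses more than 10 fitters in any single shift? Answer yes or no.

Schedule WP1@1, WP2@1, WP3@1, WP4@1, WP5@4, WP6@5: s1:9  s2:9  s3:7  s4:6  s5:8  s6:8 — peak 9 ≤ 10.

yes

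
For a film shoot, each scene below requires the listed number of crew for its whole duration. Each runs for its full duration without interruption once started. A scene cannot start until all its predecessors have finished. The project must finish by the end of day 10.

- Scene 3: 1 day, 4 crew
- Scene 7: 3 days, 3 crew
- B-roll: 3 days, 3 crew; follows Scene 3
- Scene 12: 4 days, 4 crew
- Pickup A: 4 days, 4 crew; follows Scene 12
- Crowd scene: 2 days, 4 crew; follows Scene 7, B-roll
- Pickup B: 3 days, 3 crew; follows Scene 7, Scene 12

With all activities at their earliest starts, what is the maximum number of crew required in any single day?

Early-start schedule: Scene 3@1, Scene 7@1, B-roll@2, Scene 12@1, Pickup A@5, Crowd scene@5, Pickup B@5.
Load per day: day 1: 11, day 2: 10, day 3: 10, day 4: 7, day 5: 11, day 6: 11, day 7: 7, day 8: 4, day 9: 0, day 10: 0.
Peak is 11.

11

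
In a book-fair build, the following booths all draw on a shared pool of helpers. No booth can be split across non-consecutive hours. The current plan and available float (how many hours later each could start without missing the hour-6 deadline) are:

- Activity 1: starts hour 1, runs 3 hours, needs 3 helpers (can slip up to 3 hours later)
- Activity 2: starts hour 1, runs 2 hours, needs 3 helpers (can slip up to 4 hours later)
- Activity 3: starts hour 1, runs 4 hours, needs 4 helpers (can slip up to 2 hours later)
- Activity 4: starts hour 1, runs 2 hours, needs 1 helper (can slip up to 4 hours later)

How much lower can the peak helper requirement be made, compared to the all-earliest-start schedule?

4

Early-start peak: h1:11  h2:11  h3:7  h4:4  h5:0  h6:0 ⇒ 11.
Leveled (Activity 1@1, Activity 2@1, Activity 3@3, Activity 4@1): h1:7  h2:7  h3:7  h4:4  h5:4  h6:4 ⇒ 7.
Reduction 11 − 7 = 4.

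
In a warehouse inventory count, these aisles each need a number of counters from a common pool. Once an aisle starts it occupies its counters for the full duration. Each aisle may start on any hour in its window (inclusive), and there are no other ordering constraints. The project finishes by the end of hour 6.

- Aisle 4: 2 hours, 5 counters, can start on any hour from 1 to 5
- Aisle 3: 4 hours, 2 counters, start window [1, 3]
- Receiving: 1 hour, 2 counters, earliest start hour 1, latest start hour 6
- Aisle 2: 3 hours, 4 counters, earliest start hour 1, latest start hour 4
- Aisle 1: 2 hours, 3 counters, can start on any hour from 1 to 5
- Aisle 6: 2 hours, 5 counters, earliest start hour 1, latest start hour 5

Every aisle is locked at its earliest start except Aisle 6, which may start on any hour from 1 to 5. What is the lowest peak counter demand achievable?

Aisle 6@1: h1:21  h2:19  h3:6  h4:2  h5:0  h6:0 → peak 21
Aisle 6@2: h1:16  h2:19  h3:11  h4:2  h5:0  h6:0 → peak 19
Aisle 6@3: h1:16  h2:14  h3:11  h4:7  h5:0  h6:0 → peak 16
Aisle 6@4: h1:16  h2:14  h3:6  h4:7  h5:5  h6:0 → peak 16
Aisle 6@5: h1:16  h2:14  h3:6  h4:2  h5:5  h6:5 → peak 16
Best is Aisle 6@3, peak 16.

16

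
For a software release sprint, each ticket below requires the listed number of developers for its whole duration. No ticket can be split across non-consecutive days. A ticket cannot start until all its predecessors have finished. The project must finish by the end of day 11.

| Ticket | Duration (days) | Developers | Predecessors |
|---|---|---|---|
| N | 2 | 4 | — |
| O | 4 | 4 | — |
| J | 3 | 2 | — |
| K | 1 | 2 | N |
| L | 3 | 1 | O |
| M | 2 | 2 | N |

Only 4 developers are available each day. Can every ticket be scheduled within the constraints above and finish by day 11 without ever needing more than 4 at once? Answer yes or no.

yes

Schedule N@1, O@3, J@7, K@7, L@8, M@10: d1:4  d2:4  d3:4  d4:4  d5:4  d6:4  d7:4  d8:3  d9:3  d10:3  d11:2 — peak 4 ≤ 4.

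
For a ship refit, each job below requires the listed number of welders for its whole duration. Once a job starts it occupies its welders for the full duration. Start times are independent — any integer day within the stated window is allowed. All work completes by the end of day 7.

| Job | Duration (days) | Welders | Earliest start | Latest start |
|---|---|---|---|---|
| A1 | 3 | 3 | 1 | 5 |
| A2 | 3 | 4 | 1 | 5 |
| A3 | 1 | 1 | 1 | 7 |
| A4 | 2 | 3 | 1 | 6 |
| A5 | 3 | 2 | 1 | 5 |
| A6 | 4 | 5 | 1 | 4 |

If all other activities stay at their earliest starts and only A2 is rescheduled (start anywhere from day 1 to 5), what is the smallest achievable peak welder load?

14

A2@1: d1:18  d2:17  d3:14  d4:5  d5:0  d6:0  d7:0 → peak 18
A2@2: d1:14  d2:17  d3:14  d4:9  d5:0  d6:0  d7:0 → peak 17
A2@3: d1:14  d2:13  d3:14  d4:9  d5:4  d6:0  d7:0 → peak 14
A2@4: d1:14  d2:13  d3:10  d4:9  d5:4  d6:4  d7:0 → peak 14
A2@5: d1:14  d2:13  d3:10  d4:5  d5:4  d6:4  d7:4 → peak 14
Best is A2@3, peak 14.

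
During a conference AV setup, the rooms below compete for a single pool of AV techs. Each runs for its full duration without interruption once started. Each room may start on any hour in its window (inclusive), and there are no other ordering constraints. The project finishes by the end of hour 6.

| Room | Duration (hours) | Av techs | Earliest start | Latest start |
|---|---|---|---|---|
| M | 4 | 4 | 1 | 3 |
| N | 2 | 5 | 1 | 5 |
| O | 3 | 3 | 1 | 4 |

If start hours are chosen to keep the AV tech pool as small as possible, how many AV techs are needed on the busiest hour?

7

Early-start (M@1, N@1, O@1) gives peak 12: h1:12  h2:12  h3:7  h4:4  h5:0  h6:0.
Shift N→5.
Schedule M@1, N@5, O@1: h1:7  h2:7  h3:7  h4:4  h5:5  h6:5 — peak 7.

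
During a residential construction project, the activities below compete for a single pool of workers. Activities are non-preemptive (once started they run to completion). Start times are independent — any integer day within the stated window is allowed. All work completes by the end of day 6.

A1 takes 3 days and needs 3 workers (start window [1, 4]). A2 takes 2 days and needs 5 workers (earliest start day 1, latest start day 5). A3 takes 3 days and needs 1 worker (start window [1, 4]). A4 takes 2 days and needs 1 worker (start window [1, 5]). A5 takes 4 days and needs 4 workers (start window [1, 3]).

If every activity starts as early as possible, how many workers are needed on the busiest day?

Early-start schedule: A1@1, A2@1, A3@1, A4@1, A5@1.
Load per day: day 1: 14, day 2: 14, day 3: 8, day 4: 4, day 5: 0, day 6: 0.
Peak is 14.

14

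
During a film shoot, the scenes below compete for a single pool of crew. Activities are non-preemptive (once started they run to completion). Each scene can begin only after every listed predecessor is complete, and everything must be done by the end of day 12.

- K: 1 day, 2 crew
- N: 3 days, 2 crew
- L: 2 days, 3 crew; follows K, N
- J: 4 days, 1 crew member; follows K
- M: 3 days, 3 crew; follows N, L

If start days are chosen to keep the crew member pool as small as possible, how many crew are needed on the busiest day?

3

Early-start (K@1, N@1, L@4, J@2, M@6) gives peak 4: d1:4  d2:3  d3:3  d4:4  d5:4  d6:3  d7:3  d8:3  d9:0  d10:0  d11:0  d12:0.
Shift N→2, L→6, M→8.
Schedule K@1, N@2, L@6, J@2, M@8: d1:2  d2:3  d3:3  d4:3  d5:1  d6:3  d7:3  d8:3  d9:3  d10:3  d11:0  d12:0 — peak 3.
Total crew member-days = 27 over 12 days ⇒ peak ≥ ⌈27/12⌉ = 3, so 3 is optimal.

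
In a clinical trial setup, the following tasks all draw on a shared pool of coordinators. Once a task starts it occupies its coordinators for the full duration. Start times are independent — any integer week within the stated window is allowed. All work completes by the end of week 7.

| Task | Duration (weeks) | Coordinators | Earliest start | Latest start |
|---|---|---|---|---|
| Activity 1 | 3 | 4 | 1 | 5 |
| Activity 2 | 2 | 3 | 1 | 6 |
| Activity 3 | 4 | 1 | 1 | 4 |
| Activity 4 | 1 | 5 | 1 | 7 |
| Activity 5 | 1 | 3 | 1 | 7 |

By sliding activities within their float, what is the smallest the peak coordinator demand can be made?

Early-start (Activity 1@1, Activity 2@1, Activity 3@1, Activity 4@1, Activity 5@1) gives peak 16: w1:16  w2:8  w3:5  w4:1  w5:0  w6:0  w7:0.
Shift Activity 2→4, Activity 4→6, Activity 5→7.
Schedule Activity 1@1, Activity 2@4, Activity 3@1, Activity 4@6, Activity 5@7: w1:5  w2:5  w3:5  w4:4  w5:3  w6:5  w7:3 — peak 5.
Total coordinator-weeks = 30 over 7 weeks ⇒ peak ≥ ⌈30/7⌉ = 5, so 5 is optimal.

5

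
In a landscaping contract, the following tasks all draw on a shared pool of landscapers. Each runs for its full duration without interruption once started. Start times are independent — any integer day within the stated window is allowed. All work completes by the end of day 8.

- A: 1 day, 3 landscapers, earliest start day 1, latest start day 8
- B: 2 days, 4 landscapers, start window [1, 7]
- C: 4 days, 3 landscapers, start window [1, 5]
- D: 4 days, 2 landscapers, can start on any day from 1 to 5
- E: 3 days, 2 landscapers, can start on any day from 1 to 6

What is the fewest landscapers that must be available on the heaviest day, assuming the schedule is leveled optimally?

Early-start (A@1, B@1, C@1, D@1, E@1) gives peak 14: d1:14  d2:11  d3:7  d4:5  d5:0  d6:0  d7:0  d8:0.
Shift B→2, C→4, E→5.
Schedule A@1, B@2, C@4, D@1, E@5: d1:5  d2:6  d3:6  d4:5  d5:5  d6:5  d7:5  d8:0 — peak 6.

6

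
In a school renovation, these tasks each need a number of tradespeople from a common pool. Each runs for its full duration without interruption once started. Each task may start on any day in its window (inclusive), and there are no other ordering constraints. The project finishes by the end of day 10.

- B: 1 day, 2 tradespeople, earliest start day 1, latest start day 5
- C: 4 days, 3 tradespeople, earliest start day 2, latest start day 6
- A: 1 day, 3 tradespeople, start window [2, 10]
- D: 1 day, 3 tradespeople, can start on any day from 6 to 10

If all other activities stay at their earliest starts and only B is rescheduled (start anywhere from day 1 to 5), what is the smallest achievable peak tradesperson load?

6

B@1: d1:2  d2:6  d3:3  d4:3  d5:3  d6:3  d7:0  d8:0  d9:0  d10:0 → peak 6
B@2: d1:0  d2:8  d3:3  d4:3  d5:3  d6:3  d7:0  d8:0  d9:0  d10:0 → peak 8
B@3: d1:0  d2:6  d3:5  d4:3  d5:3  d6:3  d7:0  d8:0  d9:0  d10:0 → peak 6
B@4: d1:0  d2:6  d3:3  d4:5  d5:3  d6:3  d7:0  d8:0  d9:0  d10:0 → peak 6
B@5: d1:0  d2:6  d3:3  d4:3  d5:5  d6:3  d7:0  d8:0  d9:0  d10:0 → peak 6
Best is B@1, peak 6.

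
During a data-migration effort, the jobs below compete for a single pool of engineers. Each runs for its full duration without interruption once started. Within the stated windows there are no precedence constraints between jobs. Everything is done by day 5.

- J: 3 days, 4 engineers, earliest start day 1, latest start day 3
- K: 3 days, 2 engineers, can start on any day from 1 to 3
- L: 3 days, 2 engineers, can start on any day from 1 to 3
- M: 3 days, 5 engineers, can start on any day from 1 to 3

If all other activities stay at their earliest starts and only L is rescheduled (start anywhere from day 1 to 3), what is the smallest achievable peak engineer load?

L@1: d1:13  d2:13  d3:13  d4:0  d5:0 → peak 13
L@2: d1:11  d2:13  d3:13  d4:2  d5:0 → peak 13
L@3: d1:11  d2:11  d3:13  d4:2  d5:2 → peak 13
Best is L@1, peak 13.

13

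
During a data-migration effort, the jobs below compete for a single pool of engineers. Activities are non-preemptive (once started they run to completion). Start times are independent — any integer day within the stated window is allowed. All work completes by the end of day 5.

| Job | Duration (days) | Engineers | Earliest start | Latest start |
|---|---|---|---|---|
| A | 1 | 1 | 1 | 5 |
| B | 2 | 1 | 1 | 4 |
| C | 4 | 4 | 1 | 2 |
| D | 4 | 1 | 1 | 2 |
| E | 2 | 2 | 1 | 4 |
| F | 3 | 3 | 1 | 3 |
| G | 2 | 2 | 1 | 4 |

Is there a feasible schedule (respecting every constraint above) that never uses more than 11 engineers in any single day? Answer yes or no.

Schedule A@1, B@1, C@1, D@2, E@4, F@1, G@4: d1:9  d2:9  d3:8  d4:9  d5:5 — peak 9 ≤ 11.

yes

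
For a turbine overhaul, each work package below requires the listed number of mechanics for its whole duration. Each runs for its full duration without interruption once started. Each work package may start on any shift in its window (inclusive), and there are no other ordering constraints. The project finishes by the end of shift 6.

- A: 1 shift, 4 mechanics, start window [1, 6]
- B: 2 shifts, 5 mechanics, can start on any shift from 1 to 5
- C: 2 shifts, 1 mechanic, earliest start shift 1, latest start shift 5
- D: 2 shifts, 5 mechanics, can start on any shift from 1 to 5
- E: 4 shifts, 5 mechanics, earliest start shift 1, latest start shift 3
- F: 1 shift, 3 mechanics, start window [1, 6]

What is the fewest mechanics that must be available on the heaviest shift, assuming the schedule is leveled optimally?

10

Early-start (A@1, B@1, C@1, D@1, E@1, F@1) gives peak 23: s1:23  s2:16  s3:5  s4:5  s5:0  s6:0.
Shift D→3, E→3, F→2.
Schedule A@1, B@1, C@1, D@3, E@3, F@2: s1:10  s2:9  s3:10  s4:10  s5:5  s6:5 — peak 10.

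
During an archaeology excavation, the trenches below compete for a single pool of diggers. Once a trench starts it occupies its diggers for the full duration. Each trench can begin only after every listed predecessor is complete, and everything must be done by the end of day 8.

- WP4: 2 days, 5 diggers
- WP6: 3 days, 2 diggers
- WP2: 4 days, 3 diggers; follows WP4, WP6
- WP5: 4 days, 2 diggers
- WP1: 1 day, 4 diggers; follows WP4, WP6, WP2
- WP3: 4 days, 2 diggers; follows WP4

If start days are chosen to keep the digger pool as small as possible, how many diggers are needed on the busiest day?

7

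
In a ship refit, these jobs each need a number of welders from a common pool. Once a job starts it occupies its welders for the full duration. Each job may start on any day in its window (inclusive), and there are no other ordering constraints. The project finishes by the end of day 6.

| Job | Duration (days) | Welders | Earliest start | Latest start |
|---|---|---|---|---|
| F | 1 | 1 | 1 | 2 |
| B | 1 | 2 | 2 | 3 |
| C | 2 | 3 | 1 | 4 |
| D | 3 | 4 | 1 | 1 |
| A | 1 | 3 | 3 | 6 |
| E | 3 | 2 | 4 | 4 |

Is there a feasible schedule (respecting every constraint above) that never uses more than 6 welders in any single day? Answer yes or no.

Schedule F@1, B@2, C@4, D@1, A@6, E@4: d1:5  d2:6  d3:4  d4:5  d5:5  d6:5 — peak 6 ≤ 6.

yes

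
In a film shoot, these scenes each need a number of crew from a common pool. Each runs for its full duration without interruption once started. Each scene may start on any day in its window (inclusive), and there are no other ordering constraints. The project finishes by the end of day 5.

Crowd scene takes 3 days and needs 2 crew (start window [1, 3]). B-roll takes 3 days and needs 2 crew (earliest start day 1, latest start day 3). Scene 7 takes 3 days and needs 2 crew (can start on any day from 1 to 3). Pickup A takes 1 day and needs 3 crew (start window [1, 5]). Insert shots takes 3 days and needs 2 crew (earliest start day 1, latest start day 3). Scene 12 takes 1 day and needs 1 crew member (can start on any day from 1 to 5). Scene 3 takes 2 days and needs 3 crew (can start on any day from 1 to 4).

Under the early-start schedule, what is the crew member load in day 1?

15

At early start, day 1 has: Crowd scene, B-roll, Scene 7, Pickup A, Insert shots, Scene 12, Scene 3.
Demand: 2 + 2 + 2 + 3 + 2 + 1 + 3 = 15.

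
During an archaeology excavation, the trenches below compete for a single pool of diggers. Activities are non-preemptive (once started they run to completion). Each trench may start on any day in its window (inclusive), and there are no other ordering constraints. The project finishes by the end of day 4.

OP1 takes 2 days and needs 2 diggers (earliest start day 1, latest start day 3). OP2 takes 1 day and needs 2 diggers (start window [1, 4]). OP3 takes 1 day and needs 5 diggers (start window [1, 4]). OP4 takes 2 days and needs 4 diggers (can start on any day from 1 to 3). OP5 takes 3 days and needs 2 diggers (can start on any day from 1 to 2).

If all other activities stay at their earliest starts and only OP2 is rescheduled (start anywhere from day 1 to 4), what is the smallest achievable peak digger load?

13

OP2@1: d1:15  d2:8  d3:2  d4:0 → peak 15
OP2@2: d1:13  d2:10  d3:2  d4:0 → peak 13
OP2@3: d1:13  d2:8  d3:4  d4:0 → peak 13
OP2@4: d1:13  d2:8  d3:2  d4:2 → peak 13
Best is OP2@2, peak 13.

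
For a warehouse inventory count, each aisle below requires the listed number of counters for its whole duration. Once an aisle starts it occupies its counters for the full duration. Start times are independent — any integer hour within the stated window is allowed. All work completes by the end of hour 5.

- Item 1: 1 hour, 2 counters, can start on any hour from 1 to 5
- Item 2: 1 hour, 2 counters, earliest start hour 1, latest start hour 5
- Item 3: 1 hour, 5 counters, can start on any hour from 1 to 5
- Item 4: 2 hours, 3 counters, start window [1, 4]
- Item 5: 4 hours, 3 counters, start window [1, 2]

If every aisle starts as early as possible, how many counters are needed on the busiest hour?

15

Early-start schedule: Item 1@1, Item 2@1, Item 3@1, Item 4@1, Item 5@1.
Load per hour: hour 1: 15, hour 2: 6, hour 3: 3, hour 4: 3, hour 5: 0.
Peak is 15.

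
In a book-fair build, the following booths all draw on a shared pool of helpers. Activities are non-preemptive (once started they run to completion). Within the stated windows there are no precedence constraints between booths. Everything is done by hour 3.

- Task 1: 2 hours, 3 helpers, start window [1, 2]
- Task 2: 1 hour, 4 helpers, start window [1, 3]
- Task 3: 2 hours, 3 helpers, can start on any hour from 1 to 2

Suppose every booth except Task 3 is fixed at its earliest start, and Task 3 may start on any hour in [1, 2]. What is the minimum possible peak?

7

Task 3@1: h1:10  h2:6  h3:0 → peak 10
Task 3@2: h1:7  h2:6  h3:3 → peak 7
Best is Task 3@2, peak 7.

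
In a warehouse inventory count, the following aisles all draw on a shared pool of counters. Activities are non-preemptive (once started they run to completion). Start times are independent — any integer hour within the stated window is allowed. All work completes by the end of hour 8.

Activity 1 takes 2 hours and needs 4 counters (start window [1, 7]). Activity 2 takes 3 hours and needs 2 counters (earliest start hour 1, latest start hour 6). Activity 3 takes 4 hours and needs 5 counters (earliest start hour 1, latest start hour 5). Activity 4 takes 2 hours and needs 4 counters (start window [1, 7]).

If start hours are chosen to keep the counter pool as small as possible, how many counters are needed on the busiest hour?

6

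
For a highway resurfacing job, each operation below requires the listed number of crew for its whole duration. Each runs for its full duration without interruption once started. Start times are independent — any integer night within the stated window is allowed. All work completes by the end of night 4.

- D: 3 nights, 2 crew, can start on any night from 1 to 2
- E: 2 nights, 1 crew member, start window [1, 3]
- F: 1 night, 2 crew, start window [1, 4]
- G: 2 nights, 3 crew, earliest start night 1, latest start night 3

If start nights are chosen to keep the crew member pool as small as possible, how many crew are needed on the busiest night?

Early-start (D@1, E@1, F@1, G@1) gives peak 8: n1:8  n2:6  n3:2  n4:0.
Shift G→3.
Schedule D@1, E@1, F@1, G@3: n1:5  n2:3  n3:5  n4:3 — peak 5.

5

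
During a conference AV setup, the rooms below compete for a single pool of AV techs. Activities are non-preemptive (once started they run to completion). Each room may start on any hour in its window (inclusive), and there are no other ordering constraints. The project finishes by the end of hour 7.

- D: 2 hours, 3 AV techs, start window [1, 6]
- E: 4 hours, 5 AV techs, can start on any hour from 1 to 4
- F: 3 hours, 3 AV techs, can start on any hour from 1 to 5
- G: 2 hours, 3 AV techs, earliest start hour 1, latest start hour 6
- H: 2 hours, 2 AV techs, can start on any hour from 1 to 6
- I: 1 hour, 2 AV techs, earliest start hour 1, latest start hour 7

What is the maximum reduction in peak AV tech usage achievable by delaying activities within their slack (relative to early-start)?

10

Early-start peak: h1:18  h2:16  h3:8  h4:5  h5:0  h6:0  h7:0 ⇒ 18.
Leveled (D@1, E@1, F@3, G@5, H@5, I@6): h1:8  h2:8  h3:8  h4:8  h5:8  h6:7  h7:0 ⇒ 8.
Reduction 18 − 8 = 10.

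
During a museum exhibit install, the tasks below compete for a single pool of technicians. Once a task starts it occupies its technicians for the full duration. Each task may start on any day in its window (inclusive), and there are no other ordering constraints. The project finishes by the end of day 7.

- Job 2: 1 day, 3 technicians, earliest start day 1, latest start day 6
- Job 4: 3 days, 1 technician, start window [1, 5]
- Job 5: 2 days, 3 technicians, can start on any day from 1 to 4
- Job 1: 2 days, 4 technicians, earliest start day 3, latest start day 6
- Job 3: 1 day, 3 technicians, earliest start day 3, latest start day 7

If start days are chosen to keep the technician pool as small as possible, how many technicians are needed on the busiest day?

Early-start (Job 2@1, Job 4@1, Job 5@1, Job 1@3, Job 3@3) gives peak 8: d1:7  d2:4  d3:8  d4:4  d5:0  d6:0  d7:0.
Shift Job 5→2, Job 1→4, Job 3→6.
Schedule Job 2@1, Job 4@1, Job 5@2, Job 1@4, Job 3@6: d1:4  d2:4  d3:4  d4:4  d5:4  d6:3  d7:0 — peak 4.
Total technician-days = 23 over 7 days ⇒ peak ≥ ⌈23/7⌉ = 4, so 4 is optimal.

4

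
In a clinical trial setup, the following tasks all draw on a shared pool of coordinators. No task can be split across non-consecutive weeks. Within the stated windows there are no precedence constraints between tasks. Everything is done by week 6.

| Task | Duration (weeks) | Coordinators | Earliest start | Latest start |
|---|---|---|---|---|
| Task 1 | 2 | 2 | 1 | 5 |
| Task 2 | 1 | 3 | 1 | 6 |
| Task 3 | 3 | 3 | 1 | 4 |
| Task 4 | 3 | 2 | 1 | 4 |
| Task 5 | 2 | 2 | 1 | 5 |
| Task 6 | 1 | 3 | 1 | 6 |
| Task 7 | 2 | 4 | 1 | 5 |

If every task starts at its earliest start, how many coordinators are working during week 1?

19

At early start, week 1 has: Task 1, Task 2, Task 3, Task 4, Task 5, Task 6, Task 7.
Demand: 2 + 3 + 3 + 2 + 2 + 3 + 4 = 19.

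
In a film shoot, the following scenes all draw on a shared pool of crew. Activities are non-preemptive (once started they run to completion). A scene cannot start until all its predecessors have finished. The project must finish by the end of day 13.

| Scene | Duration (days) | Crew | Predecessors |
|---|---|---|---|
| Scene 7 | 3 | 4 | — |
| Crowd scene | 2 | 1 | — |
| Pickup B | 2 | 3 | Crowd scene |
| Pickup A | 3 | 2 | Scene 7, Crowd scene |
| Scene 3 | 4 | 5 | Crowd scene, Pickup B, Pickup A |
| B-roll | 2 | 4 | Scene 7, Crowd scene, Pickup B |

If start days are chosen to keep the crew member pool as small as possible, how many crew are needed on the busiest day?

5

Early-start (Scene 7@1, Crowd scene@1, Pickup B@3, Pickup A@4, Scene 3@7, B-roll@5) gives peak 7: d1:5  d2:5  d3:7  d4:5  d5:6  d6:6  d7:5  d8:5  d9:5  d10:5  d11:0  d12:0  d13:0.
Shift Pickup B→4, B-roll→11.
Schedule Scene 7@1, Crowd scene@1, Pickup B@4, Pickup A@4, Scene 3@7, B-roll@11: d1:5  d2:5  d3:4  d4:5  d5:5  d6:2  d7:5  d8:5  d9:5  d10:5  d11:4  d12:4  d13:0 — peak 5.
Total crew member-days = 54 over 13 days ⇒ peak ≥ ⌈54/13⌉ = 5, so 5 is optimal.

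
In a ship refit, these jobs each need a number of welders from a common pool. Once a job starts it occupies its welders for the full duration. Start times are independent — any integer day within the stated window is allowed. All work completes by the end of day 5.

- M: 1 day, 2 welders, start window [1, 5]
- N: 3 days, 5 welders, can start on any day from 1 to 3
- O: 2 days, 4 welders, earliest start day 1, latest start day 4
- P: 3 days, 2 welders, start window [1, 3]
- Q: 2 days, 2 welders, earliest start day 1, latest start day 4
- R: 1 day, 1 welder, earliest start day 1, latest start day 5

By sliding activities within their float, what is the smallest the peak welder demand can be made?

8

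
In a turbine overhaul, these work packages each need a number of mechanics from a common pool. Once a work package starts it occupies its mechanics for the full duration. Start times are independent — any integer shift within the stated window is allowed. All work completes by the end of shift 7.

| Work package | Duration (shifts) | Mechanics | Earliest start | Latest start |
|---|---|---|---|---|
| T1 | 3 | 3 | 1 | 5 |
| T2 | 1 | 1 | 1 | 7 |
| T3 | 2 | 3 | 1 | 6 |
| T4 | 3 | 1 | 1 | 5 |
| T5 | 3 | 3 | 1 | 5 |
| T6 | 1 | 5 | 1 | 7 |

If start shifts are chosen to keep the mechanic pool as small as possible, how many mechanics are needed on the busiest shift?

6

Early-start (T1@1, T2@1, T3@1, T4@1, T5@1, T6@1) gives peak 16: s1:16  s2:10  s3:7  s4:0  s5:0  s6:0  s7:0.
Shift T3→2, T4→4, T5→4, T6→7.
Schedule T1@1, T2@1, T3@2, T4@4, T5@4, T6@7: s1:4  s2:6  s3:6  s4:4  s5:4  s6:4  s7:5 — peak 6.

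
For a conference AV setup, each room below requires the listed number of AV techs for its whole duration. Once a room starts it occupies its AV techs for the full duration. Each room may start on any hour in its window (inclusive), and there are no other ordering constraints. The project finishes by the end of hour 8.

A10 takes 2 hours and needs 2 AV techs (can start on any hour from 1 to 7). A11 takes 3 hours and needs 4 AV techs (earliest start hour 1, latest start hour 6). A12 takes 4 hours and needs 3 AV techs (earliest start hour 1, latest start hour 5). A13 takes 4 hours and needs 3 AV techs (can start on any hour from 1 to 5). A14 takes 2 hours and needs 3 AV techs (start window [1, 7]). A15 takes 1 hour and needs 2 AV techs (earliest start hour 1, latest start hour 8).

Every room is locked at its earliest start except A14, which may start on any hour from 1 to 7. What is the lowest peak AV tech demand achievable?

14

A14@1: h1:17  h2:15  h3:10  h4:6  h5:0  h6:0  h7:0  h8:0 → peak 17
A14@2: h1:14  h2:15  h3:13  h4:6  h5:0  h6:0  h7:0  h8:0 → peak 15
A14@3: h1:14  h2:12  h3:13  h4:9  h5:0  h6:0  h7:0  h8:0 → peak 14
A14@4: h1:14  h2:12  h3:10  h4:9  h5:3  h6:0  h7:0  h8:0 → peak 14
A14@5: h1:14  h2:12  h3:10  h4:6  h5:3  h6:3  h7:0  h8:0 → peak 14
A14@6: h1:14  h2:12  h3:10  h4:6  h5:0  h6:3  h7:3  h8:0 → peak 14
A14@7: h1:14  h2:12  h3:10  h4:6  h5:0  h6:0  h7:3  h8:3 → peak 14
Best is A14@3, peak 14.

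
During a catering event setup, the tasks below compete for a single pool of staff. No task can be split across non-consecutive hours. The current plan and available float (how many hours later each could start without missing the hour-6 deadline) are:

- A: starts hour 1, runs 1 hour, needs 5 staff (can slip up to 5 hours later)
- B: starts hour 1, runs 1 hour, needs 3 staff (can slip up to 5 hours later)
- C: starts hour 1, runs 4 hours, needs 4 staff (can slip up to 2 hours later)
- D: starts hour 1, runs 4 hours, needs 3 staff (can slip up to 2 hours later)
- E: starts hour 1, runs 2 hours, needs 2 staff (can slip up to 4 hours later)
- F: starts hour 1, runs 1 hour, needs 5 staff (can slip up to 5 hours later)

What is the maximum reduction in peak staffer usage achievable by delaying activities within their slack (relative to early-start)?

13

Early-start peak: h1:22  h2:9  h3:7  h4:7  h5:0  h6:0 ⇒ 22.
Leveled (A@1, B@1, C@2, D@2, E@2, F@6): h1:8  h2:9  h3:9  h4:7  h5:7  h6:5 ⇒ 9.
Reduction 22 − 9 = 13.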